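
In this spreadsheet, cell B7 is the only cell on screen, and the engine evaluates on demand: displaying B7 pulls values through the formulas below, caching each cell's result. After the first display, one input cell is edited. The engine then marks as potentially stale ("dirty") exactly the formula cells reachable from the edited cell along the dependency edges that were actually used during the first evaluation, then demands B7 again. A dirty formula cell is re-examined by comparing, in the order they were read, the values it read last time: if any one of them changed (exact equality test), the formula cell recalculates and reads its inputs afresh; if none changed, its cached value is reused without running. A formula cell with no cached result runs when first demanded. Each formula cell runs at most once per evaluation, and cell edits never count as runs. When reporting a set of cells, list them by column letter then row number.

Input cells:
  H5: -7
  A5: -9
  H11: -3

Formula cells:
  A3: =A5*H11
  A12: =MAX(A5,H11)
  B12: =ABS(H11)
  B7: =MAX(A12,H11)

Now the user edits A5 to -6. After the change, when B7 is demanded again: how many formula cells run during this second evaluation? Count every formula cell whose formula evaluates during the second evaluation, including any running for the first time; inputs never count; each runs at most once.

Run set: A12 (1 run).
The important point: A12 recomputes to an identical value, and the output ends up unchanged.

Initial pass — values computed on the first demand:
  A12 = MAX(-9, -3) = -3
  B7 = MAX(-3, -3) = -3

Second demand — change propagation:
  A12: re-runs because A5 -9->-6; new result -3 (unchanged).
  B7: re-examined; everything it read last time is the same (A12 unchanged, H11 unchanged) — cache -3 kept, no run.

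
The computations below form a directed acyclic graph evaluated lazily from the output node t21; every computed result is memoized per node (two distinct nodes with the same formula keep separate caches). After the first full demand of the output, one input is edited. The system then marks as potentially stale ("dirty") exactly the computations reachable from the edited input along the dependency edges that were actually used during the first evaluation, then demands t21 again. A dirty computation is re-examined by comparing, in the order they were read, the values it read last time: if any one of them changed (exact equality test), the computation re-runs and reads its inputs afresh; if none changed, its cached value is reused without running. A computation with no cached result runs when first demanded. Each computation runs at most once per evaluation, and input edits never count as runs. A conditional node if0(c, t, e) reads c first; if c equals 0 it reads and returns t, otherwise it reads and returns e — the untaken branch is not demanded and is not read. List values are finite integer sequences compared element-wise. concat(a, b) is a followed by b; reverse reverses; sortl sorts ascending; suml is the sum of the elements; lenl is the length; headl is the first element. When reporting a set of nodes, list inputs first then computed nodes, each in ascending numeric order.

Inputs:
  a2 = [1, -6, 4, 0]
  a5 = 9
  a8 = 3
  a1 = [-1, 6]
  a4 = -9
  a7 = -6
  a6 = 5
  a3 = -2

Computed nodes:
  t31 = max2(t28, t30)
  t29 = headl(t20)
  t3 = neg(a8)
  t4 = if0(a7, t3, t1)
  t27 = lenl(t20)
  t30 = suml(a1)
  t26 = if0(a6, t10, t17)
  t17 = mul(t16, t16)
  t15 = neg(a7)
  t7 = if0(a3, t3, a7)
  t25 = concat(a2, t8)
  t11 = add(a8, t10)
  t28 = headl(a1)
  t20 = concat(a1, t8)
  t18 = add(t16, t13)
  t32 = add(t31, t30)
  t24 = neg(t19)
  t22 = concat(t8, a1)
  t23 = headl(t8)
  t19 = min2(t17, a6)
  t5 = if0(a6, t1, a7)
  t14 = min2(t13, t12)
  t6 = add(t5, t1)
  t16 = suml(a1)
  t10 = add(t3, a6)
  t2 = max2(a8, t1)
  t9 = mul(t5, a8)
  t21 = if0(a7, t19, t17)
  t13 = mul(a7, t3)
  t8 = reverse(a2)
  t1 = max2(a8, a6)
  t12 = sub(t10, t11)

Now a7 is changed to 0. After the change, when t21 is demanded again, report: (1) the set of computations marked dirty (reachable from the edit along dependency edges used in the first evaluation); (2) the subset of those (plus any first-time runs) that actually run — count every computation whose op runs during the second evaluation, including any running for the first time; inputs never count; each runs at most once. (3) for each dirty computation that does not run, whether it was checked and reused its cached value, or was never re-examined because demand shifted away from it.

The edit dirties: t21.
2 computations run: t19, t21.
No dirty computation escaped a run.
Note the branch switch — t19 had no cache and runs now for the first time.

First demand of the output computes:
  t16 = suml([-1, 6]) = 5
  t17 = mul(5, 5) = 25
  t21 = if0(a7=-6 -> else branch t17) = 25

After the edit, cleaning proceeds:
  t19: had never run; runs now, result 5.
  t21: a read changed (a7 -6->0) — executes, giving 5.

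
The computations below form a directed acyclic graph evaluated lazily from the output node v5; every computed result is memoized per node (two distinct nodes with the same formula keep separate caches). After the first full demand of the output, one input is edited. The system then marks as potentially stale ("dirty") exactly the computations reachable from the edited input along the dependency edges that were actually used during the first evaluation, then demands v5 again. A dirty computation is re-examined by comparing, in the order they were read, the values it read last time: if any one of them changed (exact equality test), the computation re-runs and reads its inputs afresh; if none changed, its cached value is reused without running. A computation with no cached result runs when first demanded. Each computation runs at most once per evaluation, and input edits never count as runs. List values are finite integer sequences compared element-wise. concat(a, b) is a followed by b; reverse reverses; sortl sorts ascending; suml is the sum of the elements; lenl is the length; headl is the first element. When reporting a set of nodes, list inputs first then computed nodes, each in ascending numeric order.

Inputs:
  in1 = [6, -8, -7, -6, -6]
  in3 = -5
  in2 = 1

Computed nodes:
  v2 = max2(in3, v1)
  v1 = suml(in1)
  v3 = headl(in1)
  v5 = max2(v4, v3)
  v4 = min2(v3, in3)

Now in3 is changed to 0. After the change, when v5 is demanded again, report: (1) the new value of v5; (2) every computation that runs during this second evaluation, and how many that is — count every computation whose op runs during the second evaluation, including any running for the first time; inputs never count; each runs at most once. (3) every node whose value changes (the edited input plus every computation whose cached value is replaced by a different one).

First demand of the output computes:
  v3 = headl([6, -8, -7, -6, -6]) = 6
  v4 = min2(6, -5) = -5
  v5 = max2(-5, 6) = 6

After the edit, cleaning proceeds:
  v4: a read changed (in3 -5->0) — executes, giving 0.
  v5: a read changed (v4 -5->0) — executes, giving 6 — identical to its old value.

Demanding v5 again yields 6.
2 computations run: v4, v5.
The nodes whose values change: in3, v4.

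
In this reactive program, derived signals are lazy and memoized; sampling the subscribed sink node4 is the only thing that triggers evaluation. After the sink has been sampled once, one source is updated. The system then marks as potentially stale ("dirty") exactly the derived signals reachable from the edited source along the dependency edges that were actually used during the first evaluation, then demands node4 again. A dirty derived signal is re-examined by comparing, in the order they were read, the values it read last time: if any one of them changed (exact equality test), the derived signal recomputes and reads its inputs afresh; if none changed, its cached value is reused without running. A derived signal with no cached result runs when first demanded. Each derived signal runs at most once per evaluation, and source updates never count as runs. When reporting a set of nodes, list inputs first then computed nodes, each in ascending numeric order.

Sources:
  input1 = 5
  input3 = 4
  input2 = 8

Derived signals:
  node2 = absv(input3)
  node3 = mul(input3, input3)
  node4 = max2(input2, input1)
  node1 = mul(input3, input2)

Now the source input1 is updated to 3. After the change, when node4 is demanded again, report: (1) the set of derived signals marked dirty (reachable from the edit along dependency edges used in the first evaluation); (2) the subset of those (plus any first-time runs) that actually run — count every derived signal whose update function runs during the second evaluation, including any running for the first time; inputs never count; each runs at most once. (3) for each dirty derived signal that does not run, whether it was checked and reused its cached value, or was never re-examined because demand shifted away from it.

The edit dirties: node4.
1 derived signals run: node4.
No dirty derived signal escaped a run.

First demand of the output computes:
  node4 = max2(8, 5) = 8

After the edit, cleaning proceeds:
  node4: a read changed (input1 5->3) — executes, giving 8 — identical to its old value.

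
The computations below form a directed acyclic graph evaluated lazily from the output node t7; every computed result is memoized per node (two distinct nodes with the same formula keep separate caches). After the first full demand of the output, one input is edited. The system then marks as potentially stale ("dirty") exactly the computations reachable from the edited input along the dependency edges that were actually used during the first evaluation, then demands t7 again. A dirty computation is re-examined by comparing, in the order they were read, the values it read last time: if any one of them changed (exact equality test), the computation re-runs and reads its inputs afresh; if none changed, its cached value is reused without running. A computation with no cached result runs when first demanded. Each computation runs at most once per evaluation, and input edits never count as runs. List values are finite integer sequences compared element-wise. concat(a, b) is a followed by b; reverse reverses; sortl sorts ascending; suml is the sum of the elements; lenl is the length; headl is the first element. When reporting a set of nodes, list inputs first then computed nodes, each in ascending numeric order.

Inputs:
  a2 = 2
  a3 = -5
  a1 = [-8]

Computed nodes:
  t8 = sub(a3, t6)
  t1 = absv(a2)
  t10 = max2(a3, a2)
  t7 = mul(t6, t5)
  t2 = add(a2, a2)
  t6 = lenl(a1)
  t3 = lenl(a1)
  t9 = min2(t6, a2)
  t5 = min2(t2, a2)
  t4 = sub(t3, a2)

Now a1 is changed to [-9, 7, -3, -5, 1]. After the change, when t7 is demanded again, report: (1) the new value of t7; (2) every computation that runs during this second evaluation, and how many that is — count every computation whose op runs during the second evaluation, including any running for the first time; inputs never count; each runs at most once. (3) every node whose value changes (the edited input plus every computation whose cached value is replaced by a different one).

Demanding t7 again yields 10.
2 computations run: t6, t7.
The nodes whose values change: a1, t6, t7.

First demand of the output computes:
  t2 = add(2, 2) = 4
  t5 = min2(4, 2) = 2
  t6 = lenl([-8]) = 1
  t7 = mul(1, 2) = 2

After the edit, cleaning proceeds:
  t6: a read changed (a1 [-8]->[-9, 7, -3, -5, 1]) — executes, giving 5.
  t7: a read changed (t6 1->5) — executes, giving 10.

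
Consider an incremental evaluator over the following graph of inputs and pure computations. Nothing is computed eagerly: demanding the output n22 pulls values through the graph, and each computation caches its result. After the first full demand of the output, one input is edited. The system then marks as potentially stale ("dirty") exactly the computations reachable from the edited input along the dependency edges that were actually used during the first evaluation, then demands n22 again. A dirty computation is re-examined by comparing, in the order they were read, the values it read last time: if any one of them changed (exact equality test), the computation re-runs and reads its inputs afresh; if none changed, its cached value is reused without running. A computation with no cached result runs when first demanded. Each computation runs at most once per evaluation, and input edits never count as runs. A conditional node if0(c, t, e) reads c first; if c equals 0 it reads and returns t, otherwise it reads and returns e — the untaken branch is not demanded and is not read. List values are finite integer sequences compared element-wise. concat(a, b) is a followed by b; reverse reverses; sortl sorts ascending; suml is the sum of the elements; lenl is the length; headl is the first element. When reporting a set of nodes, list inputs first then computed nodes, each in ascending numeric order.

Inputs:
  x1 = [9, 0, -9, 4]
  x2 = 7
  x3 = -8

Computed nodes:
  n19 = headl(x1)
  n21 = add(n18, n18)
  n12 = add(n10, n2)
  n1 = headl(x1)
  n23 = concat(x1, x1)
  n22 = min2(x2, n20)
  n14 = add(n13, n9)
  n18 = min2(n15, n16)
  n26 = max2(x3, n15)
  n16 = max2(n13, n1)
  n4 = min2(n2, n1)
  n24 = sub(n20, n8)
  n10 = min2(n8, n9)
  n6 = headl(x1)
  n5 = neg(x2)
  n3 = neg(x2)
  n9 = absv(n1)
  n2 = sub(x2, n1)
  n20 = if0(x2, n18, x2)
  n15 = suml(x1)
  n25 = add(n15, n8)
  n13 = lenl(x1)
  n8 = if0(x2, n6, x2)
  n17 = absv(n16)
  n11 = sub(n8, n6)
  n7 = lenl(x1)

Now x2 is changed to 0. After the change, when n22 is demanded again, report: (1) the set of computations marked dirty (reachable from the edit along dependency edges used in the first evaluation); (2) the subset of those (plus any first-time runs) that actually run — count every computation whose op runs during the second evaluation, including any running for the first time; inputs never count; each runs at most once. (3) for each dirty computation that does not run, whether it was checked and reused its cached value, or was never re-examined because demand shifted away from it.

Dirty set: n20, n22.
Run set: n1, n13, n15, n16, n18, n20, n22 (7 run).
All dirty computations ended up running.
The important point: the flipped condition pulls in fresh nodes; n1, n13, n15, n16, n18 run for the first time.

Initial pass — values computed on the first demand:
  n20 = if0(x2=7 -> else branch x2) = 7
  n22 = min2(7, 7) = 7

Second demand — change propagation:
  n1: newly demanded (no cache) — executes and yields 9.
  n13: newly demanded (no cache) — executes and yields 4.
  n15: newly demanded (no cache) — executes and yields 4.
  n16: newly demanded (no cache) — executes and yields 9.
  n18: newly demanded (no cache) — executes and yields 4.
  n20: re-runs because x2 7->0; x2 7->0; new result 4.
  n22: re-runs because x2 7->0; n20 7->4; new result 0.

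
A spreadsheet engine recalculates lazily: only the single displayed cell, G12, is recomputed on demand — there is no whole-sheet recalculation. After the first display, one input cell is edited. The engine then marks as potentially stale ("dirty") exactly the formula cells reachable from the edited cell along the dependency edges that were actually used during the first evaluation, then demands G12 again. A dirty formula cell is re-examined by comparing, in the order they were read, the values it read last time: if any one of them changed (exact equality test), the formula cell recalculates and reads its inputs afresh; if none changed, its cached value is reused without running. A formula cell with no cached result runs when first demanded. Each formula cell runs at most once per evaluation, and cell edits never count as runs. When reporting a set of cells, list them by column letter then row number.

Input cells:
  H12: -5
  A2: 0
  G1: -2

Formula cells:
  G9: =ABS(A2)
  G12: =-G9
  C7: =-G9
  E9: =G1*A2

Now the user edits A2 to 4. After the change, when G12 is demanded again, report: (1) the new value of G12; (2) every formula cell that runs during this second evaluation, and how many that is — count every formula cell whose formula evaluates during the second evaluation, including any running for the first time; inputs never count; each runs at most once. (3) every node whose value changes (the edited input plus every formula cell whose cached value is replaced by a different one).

New value of G12: -4.
Formula cells that run: G9, G12 — 2 in total.
Values that change: A2, G9, G12.

First evaluation (everything demanded from the output):
  G9 = ABS(0) = 0
  G12 = -(0) = 0

Propagation after the edit:
  G9: runs — A2 0->4; result 4.
  G12: runs — G9 0->4; result -4.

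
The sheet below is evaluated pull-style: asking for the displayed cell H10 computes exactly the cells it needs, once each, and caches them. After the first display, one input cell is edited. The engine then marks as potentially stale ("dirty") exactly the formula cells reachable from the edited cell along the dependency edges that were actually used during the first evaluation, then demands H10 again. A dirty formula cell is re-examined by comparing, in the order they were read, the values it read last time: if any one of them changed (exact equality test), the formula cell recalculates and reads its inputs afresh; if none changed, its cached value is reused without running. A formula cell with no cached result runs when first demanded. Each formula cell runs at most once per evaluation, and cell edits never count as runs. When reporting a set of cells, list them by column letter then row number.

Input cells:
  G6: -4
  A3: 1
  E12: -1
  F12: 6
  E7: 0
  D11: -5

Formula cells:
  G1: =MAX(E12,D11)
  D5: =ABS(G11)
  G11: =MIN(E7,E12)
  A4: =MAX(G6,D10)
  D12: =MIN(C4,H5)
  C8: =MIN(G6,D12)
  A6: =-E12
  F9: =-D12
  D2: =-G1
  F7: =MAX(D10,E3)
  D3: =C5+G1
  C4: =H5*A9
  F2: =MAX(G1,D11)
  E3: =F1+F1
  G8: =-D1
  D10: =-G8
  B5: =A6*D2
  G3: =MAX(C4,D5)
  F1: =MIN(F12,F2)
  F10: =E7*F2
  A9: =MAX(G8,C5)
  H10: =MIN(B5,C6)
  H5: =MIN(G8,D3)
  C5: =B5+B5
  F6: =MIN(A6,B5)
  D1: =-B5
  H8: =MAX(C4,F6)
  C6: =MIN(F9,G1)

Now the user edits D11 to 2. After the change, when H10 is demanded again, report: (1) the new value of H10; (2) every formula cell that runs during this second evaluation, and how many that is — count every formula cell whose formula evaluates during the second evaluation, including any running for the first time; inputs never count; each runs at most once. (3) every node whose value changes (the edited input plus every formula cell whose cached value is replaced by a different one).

Demanding H10 again yields -2.
14 formula cells run: A9, B5, C4, C5, C6, D1, D2, D3, D12, F9, G1, G8, H5, H10.
The nodes whose values change: A9, B5, C4, C5, C6, D1, D2, D3, D11, D12, F9, G1, G8, H5, H10.

First demand of the output computes:
  A6 = -(-1) = 1
  G1 = MAX(-1, -5) = -1
  D2 = -(-1) = 1
  B5 = 1 * 1 = 1
  C5 = 1 + 1 = 2
  D1 = -(1) = -1
  D3 = 2 + -1 = 1
  G8 = -(-1) = 1
  A9 = MAX(1, 2) = 2
  H5 = MIN(1, 1) = 1
  C4 = 1 * 2 = 2
  D12 = MIN(2, 1) = 1
  F9 = -(1) = -1
  C6 = MIN(-1, -1) = -1
  H10 = MIN(1, -1) = -1

After the edit, cleaning proceeds:
  G1: a read changed (D11 -5->2) — executes, giving 2.
  D2: a read changed (G1 -1->2) — executes, giving -2.
  B5: a read changed (D2 1->-2) — executes, giving -2.
  C5: a read changed (B5 1->-2; B5 1->-2) — executes, giving -4.
  D1: a read changed (B5 1->-2) — executes, giving 2.
  D3: a read changed (C5 2->-4; G1 -1->2) — executes, giving -2.
  G8: a read changed (D1 -1->2) — executes, giving -2.
  A9: a read changed (G8 1->-2; C5 2->-4) — executes, giving -2.
  H5: a read changed (G8 1->-2; D3 1->-2) — executes, giving -2.
  C4: a read changed (H5 1->-2; A9 2->-2) — executes, giving 4.
  D12: a read changed (C4 2->4; H5 1->-2) — executes, giving -2.
  F9: a read changed (D12 1->-2) — executes, giving 2.
  C6: a read changed (F9 -1->2; G1 -1->2) — executes, giving 2.
  H10: a read changed (B5 1->-2; C6 -1->2) — executes, giving -2.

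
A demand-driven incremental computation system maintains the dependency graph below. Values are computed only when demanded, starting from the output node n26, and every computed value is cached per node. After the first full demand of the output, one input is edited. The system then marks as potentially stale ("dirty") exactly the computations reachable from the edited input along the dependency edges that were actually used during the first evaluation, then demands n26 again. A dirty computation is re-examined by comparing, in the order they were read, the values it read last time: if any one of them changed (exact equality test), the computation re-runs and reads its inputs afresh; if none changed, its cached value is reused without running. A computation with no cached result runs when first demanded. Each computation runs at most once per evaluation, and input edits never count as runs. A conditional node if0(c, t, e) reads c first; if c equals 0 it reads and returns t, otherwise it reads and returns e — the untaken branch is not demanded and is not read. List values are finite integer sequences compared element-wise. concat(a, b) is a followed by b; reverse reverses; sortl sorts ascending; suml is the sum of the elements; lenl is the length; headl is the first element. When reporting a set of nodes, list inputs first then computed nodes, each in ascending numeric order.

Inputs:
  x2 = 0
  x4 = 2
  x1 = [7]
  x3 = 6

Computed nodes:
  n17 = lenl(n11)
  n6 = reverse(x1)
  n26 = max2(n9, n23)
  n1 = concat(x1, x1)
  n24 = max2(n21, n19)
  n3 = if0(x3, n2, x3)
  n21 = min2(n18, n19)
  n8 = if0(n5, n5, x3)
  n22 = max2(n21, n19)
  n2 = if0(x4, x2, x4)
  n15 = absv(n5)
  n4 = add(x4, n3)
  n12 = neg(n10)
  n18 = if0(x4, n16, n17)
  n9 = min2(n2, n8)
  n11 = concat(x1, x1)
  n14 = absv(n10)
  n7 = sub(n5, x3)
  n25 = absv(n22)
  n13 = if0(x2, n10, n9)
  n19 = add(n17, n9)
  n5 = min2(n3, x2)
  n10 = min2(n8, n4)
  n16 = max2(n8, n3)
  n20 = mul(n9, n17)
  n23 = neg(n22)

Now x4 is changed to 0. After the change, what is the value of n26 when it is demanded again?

First evaluation (everything demanded from the output):
  n2 = if0(x4=2 -> else branch x4) = 2
  n3 = if0(x3=6 -> else branch x3) = 6
  n5 = min2(6, 0) = 0
  n8 = if0(n5=0 -> then branch n5) = 0
  n9 = min2(2, 0) = 0
  n11 = concat([7], [7]) = [7, 7]
  n17 = lenl([7, 7]) = 2
  n18 = if0(x4=2 -> else branch n17) = 2
  n19 = add(2, 0) = 2
  n21 = min2(2, 2) = 2
  n22 = max2(2, 2) = 2
  n23 = neg(2) = -2
  n26 = max2(0, -2) = 0

Propagation after the edit:
  n2: runs — x4 2->0; x4 2->0; result 0.
  n9: runs — n2 2->0; result 0 (same value as before).
  n16: demanded for the first time — runs, produces 6.
  n18: runs — x4 2->0; result 6.
  n19: checked — values it read are unchanged (n17 unchanged, n9 unchanged); reused cached 2 without running.
  n21: runs — n18 2->6; result 2 (same value as before).
  n22: checked — values it read are unchanged (n21 unchanged, n19 unchanged); reused cached 2 without running.
  n23: checked — values it read are unchanged (n22 unchanged); reused cached -2 without running.
  n26: checked — values it read are unchanged (n9 unchanged, n23 unchanged); reused cached 0 without running.

Key observation: a condition flipped, so demand reaches new nodes — n16 runs for the first time.

New value of n26: 0.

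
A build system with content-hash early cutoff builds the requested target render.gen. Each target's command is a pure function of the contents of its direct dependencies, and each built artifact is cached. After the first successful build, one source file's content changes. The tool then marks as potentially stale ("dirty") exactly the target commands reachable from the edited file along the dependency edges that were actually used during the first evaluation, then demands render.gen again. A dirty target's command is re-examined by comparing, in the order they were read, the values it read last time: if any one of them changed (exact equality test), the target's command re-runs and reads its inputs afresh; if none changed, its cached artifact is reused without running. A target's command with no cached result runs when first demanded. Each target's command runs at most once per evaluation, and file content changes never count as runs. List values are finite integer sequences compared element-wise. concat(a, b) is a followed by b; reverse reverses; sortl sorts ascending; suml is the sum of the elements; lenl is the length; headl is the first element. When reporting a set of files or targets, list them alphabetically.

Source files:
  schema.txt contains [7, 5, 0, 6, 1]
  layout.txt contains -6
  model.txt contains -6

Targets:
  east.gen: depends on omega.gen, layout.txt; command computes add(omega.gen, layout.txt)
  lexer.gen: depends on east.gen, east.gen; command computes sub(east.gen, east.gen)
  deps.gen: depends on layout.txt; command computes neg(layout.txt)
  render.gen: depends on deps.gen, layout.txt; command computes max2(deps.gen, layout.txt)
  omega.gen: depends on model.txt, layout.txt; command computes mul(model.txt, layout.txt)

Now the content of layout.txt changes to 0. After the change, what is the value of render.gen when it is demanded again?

New value of render.gen: 0.

First evaluation (everything demanded from the output):
  deps.gen = neg(-6) = 6
  render.gen = max2(6, -6) = 6

Propagation after the edit:
  deps.gen: runs — layout.txt -6->0; result 0.
  render.gen: runs — deps.gen 6->0; layout.txt -6->0; result 0.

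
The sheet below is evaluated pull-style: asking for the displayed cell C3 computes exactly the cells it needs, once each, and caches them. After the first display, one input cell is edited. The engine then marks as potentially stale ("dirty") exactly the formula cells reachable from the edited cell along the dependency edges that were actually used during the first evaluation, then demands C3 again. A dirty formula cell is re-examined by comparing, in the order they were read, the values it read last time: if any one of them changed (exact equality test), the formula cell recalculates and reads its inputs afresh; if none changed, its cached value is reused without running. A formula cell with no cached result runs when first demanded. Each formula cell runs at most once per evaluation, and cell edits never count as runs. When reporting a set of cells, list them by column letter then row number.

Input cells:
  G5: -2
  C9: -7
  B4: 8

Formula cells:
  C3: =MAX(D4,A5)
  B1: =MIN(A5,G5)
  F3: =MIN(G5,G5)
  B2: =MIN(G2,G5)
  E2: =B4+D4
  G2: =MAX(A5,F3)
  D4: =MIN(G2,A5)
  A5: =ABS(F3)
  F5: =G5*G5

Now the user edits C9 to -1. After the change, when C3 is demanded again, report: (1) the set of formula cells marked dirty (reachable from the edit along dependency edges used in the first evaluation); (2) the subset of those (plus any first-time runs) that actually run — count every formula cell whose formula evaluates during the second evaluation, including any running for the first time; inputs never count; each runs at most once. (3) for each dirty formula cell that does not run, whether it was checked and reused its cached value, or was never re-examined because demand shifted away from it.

First demand of the output computes:
  F3 = MIN(-2, -2) = -2
  A5 = ABS(-2) = 2
  G2 = MAX(2, -2) = 2
  D4 = MIN(2, 2) = 2
  C3 = MAX(2, 2) = 2

After the edit, cleaning proceeds:
  no node depends on C9 at all; the second demand re-runs nothing.

Note the shortcut — nothing in the graph depends on C9 at all, so no recomputation happens.

The edit dirties: none.
0 formula cells run: none.
No dirty formula cell escaped a run.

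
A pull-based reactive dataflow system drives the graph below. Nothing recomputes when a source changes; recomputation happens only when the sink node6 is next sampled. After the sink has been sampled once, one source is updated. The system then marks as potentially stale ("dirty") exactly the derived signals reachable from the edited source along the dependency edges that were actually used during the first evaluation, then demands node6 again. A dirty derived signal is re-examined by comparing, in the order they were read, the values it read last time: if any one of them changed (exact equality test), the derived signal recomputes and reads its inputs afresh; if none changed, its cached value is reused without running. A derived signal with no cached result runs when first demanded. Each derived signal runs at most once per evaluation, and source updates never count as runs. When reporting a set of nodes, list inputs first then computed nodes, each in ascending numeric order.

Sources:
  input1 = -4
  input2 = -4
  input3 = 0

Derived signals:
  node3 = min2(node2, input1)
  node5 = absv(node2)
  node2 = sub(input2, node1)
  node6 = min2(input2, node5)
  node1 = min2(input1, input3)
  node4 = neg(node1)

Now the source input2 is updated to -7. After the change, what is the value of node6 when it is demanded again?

First evaluation (everything demanded from the output):
  node1 = min2(-4, 0) = -4
  node2 = sub(-4, -4) = 0
  node5 = absv(0) = 0
  node6 = min2(-4, 0) = -4

Propagation after the edit:
  node2: runs — input2 -4->-7; result -3.
  node5: runs — node2 0->-3; result 3.
  node6: runs — input2 -4->-7; node5 0->3; result -7.

New value of node6: -7.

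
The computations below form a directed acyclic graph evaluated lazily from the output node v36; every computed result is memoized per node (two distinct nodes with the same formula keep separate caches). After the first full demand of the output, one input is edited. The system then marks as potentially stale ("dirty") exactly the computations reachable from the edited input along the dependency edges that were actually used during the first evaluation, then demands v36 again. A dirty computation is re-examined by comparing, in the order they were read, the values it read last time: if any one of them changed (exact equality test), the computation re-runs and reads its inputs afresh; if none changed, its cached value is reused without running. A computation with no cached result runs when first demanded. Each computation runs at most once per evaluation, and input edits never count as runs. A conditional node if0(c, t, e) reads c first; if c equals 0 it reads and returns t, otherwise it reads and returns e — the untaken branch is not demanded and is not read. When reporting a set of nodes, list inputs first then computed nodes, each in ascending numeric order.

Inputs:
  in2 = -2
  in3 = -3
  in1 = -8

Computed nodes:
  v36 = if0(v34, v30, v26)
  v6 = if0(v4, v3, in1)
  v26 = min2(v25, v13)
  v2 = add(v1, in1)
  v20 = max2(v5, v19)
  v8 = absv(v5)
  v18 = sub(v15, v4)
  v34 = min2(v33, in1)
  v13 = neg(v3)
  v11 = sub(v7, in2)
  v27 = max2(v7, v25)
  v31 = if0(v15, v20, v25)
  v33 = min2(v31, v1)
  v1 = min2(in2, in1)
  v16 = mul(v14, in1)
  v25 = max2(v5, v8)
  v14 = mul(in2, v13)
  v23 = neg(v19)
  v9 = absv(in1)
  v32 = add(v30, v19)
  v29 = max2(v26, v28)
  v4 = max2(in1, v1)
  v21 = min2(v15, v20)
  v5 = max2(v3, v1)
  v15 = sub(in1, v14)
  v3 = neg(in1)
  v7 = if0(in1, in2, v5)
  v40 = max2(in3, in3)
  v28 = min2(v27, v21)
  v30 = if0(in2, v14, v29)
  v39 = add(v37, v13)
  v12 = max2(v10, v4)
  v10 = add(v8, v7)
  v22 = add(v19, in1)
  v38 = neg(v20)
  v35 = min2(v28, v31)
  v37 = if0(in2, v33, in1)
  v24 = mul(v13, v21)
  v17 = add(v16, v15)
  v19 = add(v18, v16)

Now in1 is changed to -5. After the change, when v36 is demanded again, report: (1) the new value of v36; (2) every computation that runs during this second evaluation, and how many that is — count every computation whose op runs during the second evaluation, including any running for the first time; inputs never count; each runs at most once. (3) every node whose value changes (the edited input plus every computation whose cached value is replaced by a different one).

First demand of the output computes:
  v1 = min2(-2, -8) = -8
  v3 = neg(-8) = 8
  v5 = max2(8, -8) = 8
  v8 = absv(8) = 8
  v13 = neg(8) = -8
  v14 = mul(-2, -8) = 16
  v15 = sub(-8, 16) = -24
  v25 = max2(8, 8) = 8
  v26 = min2(8, -8) = -8
  v31 = if0(v15=-24 -> else branch v25) = 8
  v33 = min2(8, -8) = -8
  v34 = min2(-8, -8) = -8
  v36 = if0(v34=-8 -> else branch v26) = -8

After the edit, cleaning proceeds:
  v1: a read changed (in1 -8->-5) — executes, giving -5.
  v3: a read changed (in1 -8->-5) — executes, giving 5.
  v5: a read changed (v3 8->5; v1 -8->-5) — executes, giving 5.
  v8: a read changed (v5 8->5) — executes, giving 5.
  v13: a read changed (v3 8->5) — executes, giving -5.
  v14: a read changed (v13 -8->-5) — executes, giving 10.
  v15: a read changed (in1 -8->-5; v14 16->10) — executes, giving -15.
  v25: a read changed (v5 8->5; v8 8->5) — executes, giving 5.
  v26: a read changed (v25 8->5; v13 -8->-5) — executes, giving -5.
  v31: a read changed (v15 -24->-15; v25 8->5) — executes, giving 5.
  v33: a read changed (v31 8->5; v1 -8->-5) — executes, giving -5.
  v34: a read changed (v33 -8->-5; in1 -8->-5) — executes, giving -5.
  v36: a read changed (v34 -8->-5; v26 -8->-5) — executes, giving -5.

Demanding v36 again yields -5.
13 computations run: v1, v3, v5, v8, v13, v14, v15, v25, v26, v31, v33, v34, v36.
The nodes whose values change: in1, v1, v3, v5, v8, v13, v14, v15, v25, v26, v31, v33, v34, v36.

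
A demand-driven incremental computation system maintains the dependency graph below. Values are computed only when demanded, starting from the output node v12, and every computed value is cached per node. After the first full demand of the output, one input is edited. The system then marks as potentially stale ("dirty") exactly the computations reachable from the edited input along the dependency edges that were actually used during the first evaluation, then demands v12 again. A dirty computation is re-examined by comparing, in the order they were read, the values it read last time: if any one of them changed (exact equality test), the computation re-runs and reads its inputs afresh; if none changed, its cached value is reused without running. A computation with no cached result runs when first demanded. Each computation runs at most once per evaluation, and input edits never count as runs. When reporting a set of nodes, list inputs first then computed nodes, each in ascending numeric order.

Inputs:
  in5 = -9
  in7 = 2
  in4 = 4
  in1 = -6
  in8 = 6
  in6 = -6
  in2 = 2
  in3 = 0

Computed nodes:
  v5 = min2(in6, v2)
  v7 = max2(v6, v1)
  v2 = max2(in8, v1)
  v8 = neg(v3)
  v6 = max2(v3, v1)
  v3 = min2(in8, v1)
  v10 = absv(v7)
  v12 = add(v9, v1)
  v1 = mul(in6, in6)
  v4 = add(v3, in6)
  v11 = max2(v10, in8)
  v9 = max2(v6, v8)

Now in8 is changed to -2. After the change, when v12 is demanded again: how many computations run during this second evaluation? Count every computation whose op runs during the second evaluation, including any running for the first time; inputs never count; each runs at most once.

First evaluation (everything demanded from the output):
  v1 = mul(-6, -6) = 36
  v3 = min2(6, 36) = 6
  v6 = max2(6, 36) = 36
  v8 = neg(6) = -6
  v9 = max2(36, -6) = 36
  v12 = add(36, 36) = 72

Propagation after the edit:
  v3: runs — in8 6->-2; result -2.
  v6: runs — v3 6->-2; result 36 (same value as before).
  v8: runs — v3 6->-2; result 2.
  v9: runs — v8 -6->2; result 36 (same value as before).
  v12: checked — values it read are unchanged (v9 unchanged, v1 unchanged); reused cached 72 without running.

Key observation: the cutoff stops propagation at v12 — its inputs' values are unchanged, so it reuses its cache.

Computations that run: v3, v6, v8, v9 — 4 in total.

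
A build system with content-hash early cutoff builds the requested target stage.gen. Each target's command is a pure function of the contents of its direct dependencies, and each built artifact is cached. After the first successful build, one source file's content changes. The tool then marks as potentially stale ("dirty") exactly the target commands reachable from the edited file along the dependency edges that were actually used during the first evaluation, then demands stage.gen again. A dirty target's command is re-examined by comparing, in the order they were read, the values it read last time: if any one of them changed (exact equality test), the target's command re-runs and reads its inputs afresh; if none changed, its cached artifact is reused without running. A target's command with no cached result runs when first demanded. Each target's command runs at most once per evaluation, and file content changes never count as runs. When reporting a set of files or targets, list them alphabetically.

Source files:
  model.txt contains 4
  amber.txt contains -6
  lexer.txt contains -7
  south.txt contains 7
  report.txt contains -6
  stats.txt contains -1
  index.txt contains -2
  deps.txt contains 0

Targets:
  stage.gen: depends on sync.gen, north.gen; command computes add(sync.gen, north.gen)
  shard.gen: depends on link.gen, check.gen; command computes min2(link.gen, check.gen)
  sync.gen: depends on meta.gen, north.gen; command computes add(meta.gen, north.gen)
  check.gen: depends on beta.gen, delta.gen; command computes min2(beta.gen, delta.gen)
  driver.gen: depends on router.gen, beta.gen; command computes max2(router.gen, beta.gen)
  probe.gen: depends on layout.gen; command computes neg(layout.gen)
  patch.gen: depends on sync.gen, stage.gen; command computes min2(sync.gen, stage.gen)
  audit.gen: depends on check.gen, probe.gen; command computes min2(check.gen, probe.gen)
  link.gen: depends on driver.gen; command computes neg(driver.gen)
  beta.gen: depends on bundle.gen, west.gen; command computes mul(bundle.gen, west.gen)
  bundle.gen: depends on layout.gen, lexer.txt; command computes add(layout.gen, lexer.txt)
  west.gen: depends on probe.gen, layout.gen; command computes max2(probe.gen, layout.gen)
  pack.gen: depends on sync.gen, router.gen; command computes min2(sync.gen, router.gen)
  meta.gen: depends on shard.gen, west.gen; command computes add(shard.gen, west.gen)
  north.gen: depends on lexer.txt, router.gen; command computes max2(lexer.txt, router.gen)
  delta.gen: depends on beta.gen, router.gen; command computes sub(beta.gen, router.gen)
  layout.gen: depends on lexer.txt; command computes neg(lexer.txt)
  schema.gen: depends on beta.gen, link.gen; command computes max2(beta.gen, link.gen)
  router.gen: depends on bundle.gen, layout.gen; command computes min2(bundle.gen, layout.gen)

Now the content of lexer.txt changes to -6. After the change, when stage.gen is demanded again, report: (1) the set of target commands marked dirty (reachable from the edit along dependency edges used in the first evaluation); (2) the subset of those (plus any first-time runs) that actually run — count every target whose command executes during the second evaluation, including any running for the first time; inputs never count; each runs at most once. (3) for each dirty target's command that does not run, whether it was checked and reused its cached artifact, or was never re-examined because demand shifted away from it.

Marked dirty: beta.gen, bundle.gen, check.gen, delta.gen, driver.gen, layout.gen, link.gen, meta.gen, north.gen, probe.gen, router.gen, shard.gen, stage.gen, sync.gen, west.gen.
Target commands that run: beta.gen, bundle.gen, layout.gen, meta.gen, north.gen, probe.gen, router.gen, stage.gen, sync.gen, west.gen — 10 in total.
Checked but reused from cache: check.gen, delta.gen, driver.gen, link.gen, shard.gen.
Key observation: the cutoff stops propagation at delta.gen — its inputs' values are unchanged, so it reuses its cache.

First evaluation (everything demanded from the output):
  layout.gen = neg(-7) = 7
  bundle.gen = add(7, -7) = 0
  probe.gen = neg(7) = -7
  router.gen = min2(0, 7) = 0
  north.gen = max2(-7, 0) = 0
  west.gen = max2(-7, 7) = 7
  beta.gen = mul(0, 7) = 0
  delta.gen = sub(0, 0) = 0
  check.gen = min2(0, 0) = 0
  driver.gen = max2(0, 0) = 0
  link.gen = neg(0) = 0
  shard.gen = min2(0, 0) = 0
  meta.gen = add(0, 7) = 7
  sync.gen = add(7, 0) = 7
  stage.gen = add(7, 0) = 7

Propagation after the edit:
  layout.gen: runs — lexer.txt -7->-6; result 6.
  bundle.gen: runs — layout.gen 7->6; lexer.txt -7->-6; result 0 (same value as before).
  probe.gen: runs — layout.gen 7->6; result -6.
  router.gen: runs — layout.gen 7->6; result 0 (same value as before).
  north.gen: runs — lexer.txt -7->-6; result 0 (same value as before).
  west.gen: runs — probe.gen -7->-6; layout.gen 7->6; result 6.
  beta.gen: runs — west.gen 7->6; result 0 (same value as before).
  delta.gen: checked — values it read are unchanged (beta.gen unchanged, router.gen unchanged); reused cached 0 without running.
  check.gen: checked — values it read are unchanged (beta.gen unchanged, delta.gen unchanged); reused cached 0 without running.
  driver.gen: checked — values it read are unchanged (router.gen unchanged, beta.gen unchanged); reused cached 0 without running.
  link.gen: checked — values it read are unchanged (driver.gen unchanged); reused cached 0 without running.
  shard.gen: checked — values it read are unchanged (link.gen unchanged, check.gen unchanged); reused cached 0 without running.
  meta.gen: runs — west.gen 7->6; result 6.
  sync.gen: runs — meta.gen 7->6; result 6.
  stage.gen: runs — sync.gen 7->6; result 6.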